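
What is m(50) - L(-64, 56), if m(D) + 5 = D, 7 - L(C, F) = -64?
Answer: -26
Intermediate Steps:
L(C, F) = 71 (L(C, F) = 7 - 1*(-64) = 7 + 64 = 71)
m(D) = -5 + D
m(50) - L(-64, 56) = (-5 + 50) - 1*71 = 45 - 71 = -26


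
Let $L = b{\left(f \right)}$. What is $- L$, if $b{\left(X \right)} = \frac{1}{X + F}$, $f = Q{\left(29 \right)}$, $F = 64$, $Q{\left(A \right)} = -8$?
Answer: $- \frac{1}{56} \approx -0.017857$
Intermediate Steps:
$f = -8$
$b{\left(X \right)} = \frac{1}{64 + X}$ ($b{\left(X \right)} = \frac{1}{X + 64} = \frac{1}{64 + X}$)
$L = \frac{1}{56}$ ($L = \frac{1}{64 - 8} = \frac{1}{56} \approx 0.017857$)
$- L = \left(-1\right) \frac{1}{56} = - \frac{1}{56}$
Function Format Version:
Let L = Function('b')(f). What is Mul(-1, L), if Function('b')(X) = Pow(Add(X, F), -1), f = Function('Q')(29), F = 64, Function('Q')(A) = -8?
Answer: Rational(-1, 56) ≈ -0.017857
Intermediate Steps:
f = -8
Function('b')(X) = Pow(Add(64, X), -1) (Function('b')(X) = Pow(Add(X, 64), -1) = Pow(Add(64, X), -1))
L = Rational(1, 56) (L = Pow(Add(64, -8), -1) = Pow(56, -1) = Rational(1, 56) ≈ 0.017857)
Mul(-1, L) = Mul(-1, Rational(1, 56)) = Rational(-1, 56)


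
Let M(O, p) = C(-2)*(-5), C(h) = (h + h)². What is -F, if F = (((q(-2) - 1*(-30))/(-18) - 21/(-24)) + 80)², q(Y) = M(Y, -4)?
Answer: -36276529/5184 ≈ -6997.8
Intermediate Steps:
C(h) = 4*h² (C(h) = (2*h)² = 4*h²)
M(O, p) = -80 (M(O, p) = (4*(-2)²)*(-5) = (4*4)*(-5) = 16*(-5) = -80)
q(Y) = -80
F = 36276529/5184 (F = (((-80 - 1*(-30))/(-18) - 21/(-24)) + 80)² = (((-80 + 30)*(-1/18) - 21*(-1/24)) + 80)² = ((-50*(-1/18) + 7/8) + 80)² = ((25/9 + 7/8) + 80)² = (263/72 + 80)² = (6023/72)² = 36276529/5184 ≈ 6997.8)
-F = -1*36276529/5184 = -36276529/5184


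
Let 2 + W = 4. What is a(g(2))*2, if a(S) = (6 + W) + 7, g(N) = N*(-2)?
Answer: 30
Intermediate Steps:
g(N) = -2*N
W = 2 (W = -2 + 4 = 2)
a(S) = 15 (a(S) = (6 + 2) + 7 = 8 + 7 = 15)
a(g(2))*2 = 15*2 = 30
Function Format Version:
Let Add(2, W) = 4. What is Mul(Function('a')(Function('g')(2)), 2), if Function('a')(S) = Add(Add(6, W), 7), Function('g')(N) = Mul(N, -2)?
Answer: 30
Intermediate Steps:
Function('g')(N) = Mul(-2, N)
W = 2 (W = Add(-2, 4) = 2)
Function('a')(S) = 15 (Function('a')(S) = Add(Add(6, 2), 7) = Add(8, 7) = 15)
Mul(Function('a')(Function('g')(2)), 2) = Mul(15, 2) = 30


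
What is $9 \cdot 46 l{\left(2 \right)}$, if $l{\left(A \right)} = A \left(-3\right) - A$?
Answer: $-3312$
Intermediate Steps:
$l{\left(A \right)} = - 4 A$ ($l{\left(A \right)} = - 3 A - A = - 4 A$)
$9 \cdot 46 l{\left(2 \right)} = 9 \cdot 46 \left(\left(-4\right) 2\right) = 414 \left(-8\right) = -3312$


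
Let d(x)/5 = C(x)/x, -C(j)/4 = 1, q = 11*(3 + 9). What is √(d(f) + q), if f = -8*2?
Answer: √533/2 ≈ 11.543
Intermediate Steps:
f = -16
q = 132 (q = 11*12 = 132)
C(j) = -4 (C(j) = -4*1 = -4)
d(x) = -20/x (d(x) = 5*(-4/x) = -20/x)
√(d(f) + q) = √(-20/(-16) + 132) = √(-20*(-1/16) + 132) = √(5/4 + 132) = √(533/4) = √533/2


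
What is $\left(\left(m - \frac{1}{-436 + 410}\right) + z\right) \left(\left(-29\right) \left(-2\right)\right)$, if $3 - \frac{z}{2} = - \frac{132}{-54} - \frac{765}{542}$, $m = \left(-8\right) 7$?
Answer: $- \frac{95678975}{31707} \approx -3017.6$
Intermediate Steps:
$m = -56$
$z = \frac{9595}{2439}$ ($z = 6 - 2 \left(- \frac{132}{-54} - \frac{765}{542}\right) = 6 - 2 \left(\left(-132\right) \left(- \frac{1}{54}\right) - \frac{765}{542}\right) = 6 - 2 \left(\frac{22}{9} - \frac{765}{542}\right) = 6 - \frac{5039}{2439} = \frac{9595}{2439} \approx 3.934$)
$\left(\left(m - \frac{1}{-436 + 410}\right) + z\right) \left(\left(-29\right) \left(-2\right)\right) = \left(\left(-56 - \frac{1}{-436 + 410}\right) + \frac{9595}{2439}\right) \left(\left(-29\right) \left(-2\right)\right) = \left(\left(-56 - \frac{1}{-26}\right) + \frac{9595}{2439}\right) 58 = \left(\left(-56 - - \frac{1}{26}\right) + \frac{9595}{2439}\right) 58 = \left(\left(-56 + \frac{1}{26}\right) + \frac{9595}{2439}\right) 58 = \left(- \frac{1455}{26} + \frac{9595}{2439}\right) 58 = \left(- \frac{3299275}{63414}\right) 58 = - \frac{95678975}{31707}$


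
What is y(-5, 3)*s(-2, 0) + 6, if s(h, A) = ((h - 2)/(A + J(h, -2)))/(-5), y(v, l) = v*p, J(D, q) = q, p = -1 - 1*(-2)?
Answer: 8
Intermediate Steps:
p = 1 (p = -1 + 2 = 1)
y(v, l) = v (y(v, l) = v*1 = v)
s(h, A) = -(-2 + h)/(5*(-2 + A)) (s(h, A) = ((h - 2)/(A - 2))/(-5) = ((-2 + h)/(-2 + A))*(-⅕) = -(-2 + h)/(5*(-2 + A)))
y(-5, 3)*s(-2, 0) + 6 = -(2 - 1*(-2))/(-2 + 0) + 6 = -(2 + 2)/(-2) + 6 = -(-1)*4/2 + 6 = -5*(-⅖) + 6 = 2 + 6 = 8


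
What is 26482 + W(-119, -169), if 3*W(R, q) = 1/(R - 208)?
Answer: 25978841/981 ≈ 26482.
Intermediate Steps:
W(R, q) = 1/(3*(-208 + R)) (W(R, q) = 1/(3*(R - 208)) = 1/(3*(-208 + R)))
26482 + W(-119, -169) = 26482 + 1/(3*(-208 - 119)) = 26482 + (⅓)/(-327) = 26482 + (⅓)*(-1/327) = 26482 - 1/981 = 25978841/981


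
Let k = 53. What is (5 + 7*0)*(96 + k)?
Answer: 745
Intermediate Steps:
(5 + 7*0)*(96 + k) = (5 + 7*0)*(96 + 53) = (5 + 0)*149 = 5*149 = 745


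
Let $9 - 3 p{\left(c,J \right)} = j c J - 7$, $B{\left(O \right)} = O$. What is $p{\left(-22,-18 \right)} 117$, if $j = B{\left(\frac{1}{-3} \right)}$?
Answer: $5772$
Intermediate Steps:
$j = - \frac{1}{3}$ ($j = \frac{1}{-3} = - \frac{1}{3} \approx -0.33333$)
$p{\left(c,J \right)} = \frac{16}{3} + \frac{J c}{9}$ ($p{\left(c,J \right)} = 3 - \frac{- \frac{c}{3} J - 7}{3} = 3 - \frac{- \frac{J c}{3} - 7}{3} = 3 - \frac{-7 - \frac{J c}{3}}{3} = 3 + \left(\frac{7}{3} + \frac{J c}{9}\right) = \frac{16}{3} + \frac{J c}{9}$)
$p{\left(-22,-18 \right)} 117 = \left(\frac{16}{3} + \frac{1}{9} \left(-18\right) \left(-22\right)\right) 117 = \left(\frac{16}{3} + 44\right) 117 = \frac{148}{3} \cdot 117 = 5772$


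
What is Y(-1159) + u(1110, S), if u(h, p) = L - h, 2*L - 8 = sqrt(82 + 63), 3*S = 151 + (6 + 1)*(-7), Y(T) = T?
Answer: -2265 + sqrt(145)/2 ≈ -2259.0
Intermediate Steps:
S = 34 (S = (151 + (6 + 1)*(-7))/3 = (151 + 7*(-7))/3 = (151 - 49)/3 = (1/3)*102 = 34)
L = 4 + sqrt(145)/2 (L = 4 + sqrt(82 + 63)/2 = 4 + sqrt(145)/2 ≈ 10.021)
u(h, p) = 4 + sqrt(145)/2 - h (u(h, p) = (4 + sqrt(145)/2) - h = 4 + sqrt(145)/2 - h)
Y(-1159) + u(1110, S) = -1159 + (4 + sqrt(145)/2 - 1*1110) = -1159 + (4 + sqrt(145)/2 - 1110) = -1159 + (-1106 + sqrt(145)/2) = -2265 + sqrt(145)/2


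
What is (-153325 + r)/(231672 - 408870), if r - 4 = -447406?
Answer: 600727/177198 ≈ 3.3901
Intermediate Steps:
r = -447402 (r = 4 - 447406 = -447402)
(-153325 + r)/(231672 - 408870) = (-153325 - 447402)/(231672 - 408870) = -600727/(-177198) = -600727*(-1/177198) = 600727/177198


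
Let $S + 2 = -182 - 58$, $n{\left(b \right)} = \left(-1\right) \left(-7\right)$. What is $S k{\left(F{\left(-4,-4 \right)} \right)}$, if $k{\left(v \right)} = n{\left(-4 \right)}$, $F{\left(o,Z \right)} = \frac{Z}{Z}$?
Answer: $-1694$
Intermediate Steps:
$F{\left(o,Z \right)} = 1$
$n{\left(b \right)} = 7$
$S = -242$ ($S = -2 - 240 = -242$)
$k{\left(v \right)} = 7$
$S k{\left(F{\left(-4,-4 \right)} \right)} = \left(-242\right) 7 = -1694$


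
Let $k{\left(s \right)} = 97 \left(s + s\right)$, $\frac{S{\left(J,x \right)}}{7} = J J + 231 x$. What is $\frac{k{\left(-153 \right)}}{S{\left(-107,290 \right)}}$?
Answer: $- \frac{29682}{549073} \approx -0.054058$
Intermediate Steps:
$S{\left(J,x \right)} = 7 J^{2} + 1617 x$ ($S{\left(J,x \right)} = 7 \left(J J + 231 x\right) = 7 \left(J^{2} + 231 x\right) = 7 J^{2} + 1617 x$)
$k{\left(s \right)} = 194 s$ ($k{\left(s \right)} = 97 \cdot 2 s = 194 s$)
$\frac{k{\left(-153 \right)}}{S{\left(-107,290 \right)}} = \frac{194 \left(-153\right)}{7 \left(-107\right)^{2} + 1617 \cdot 290} = - \frac{29682}{7 \cdot 11449 + 468930} = - \frac{29682}{80143 + 468930} = - \frac{29682}{549073}$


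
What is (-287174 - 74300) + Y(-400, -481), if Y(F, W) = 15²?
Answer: -361249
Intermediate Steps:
Y(F, W) = 225
(-287174 - 74300) + Y(-400, -481) = (-287174 - 74300) + 225 = -361474 + 225 = -361249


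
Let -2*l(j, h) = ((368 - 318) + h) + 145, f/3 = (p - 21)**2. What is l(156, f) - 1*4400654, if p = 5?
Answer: -8802271/2 ≈ -4.4011e+6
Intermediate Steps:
f = 768 (f = 3*(5 - 21)**2 = 3*(-16)**2 = 3*256 = 768)
l(j, h) = -195/2 - h/2 (l(j, h) = -(((368 - 318) + h) + 145)/2 = -((50 + h) + 145)/2 = -(195 + h)/2 = -195/2 - h/2)
l(156, f) - 1*4400654 = (-195/2 - 1/2*768) - 1*4400654 = (-195/2 - 384) - 4400654 = -963/2 - 4400654 = -8802271/2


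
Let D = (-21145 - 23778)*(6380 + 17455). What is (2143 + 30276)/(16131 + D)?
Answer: -32419/1070723574 ≈ -3.0278e-5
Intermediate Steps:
D = -1070739705 (D = -44923*23835 = -1070739705)
(2143 + 30276)/(16131 + D) = (2143 + 30276)/(16131 - 1070739705) = 32419/(-1070723574) = 32419*(-1/1070723574) = -32419/1070723574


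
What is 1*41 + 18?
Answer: 59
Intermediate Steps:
1*41 + 18 = 41 + 18 = 59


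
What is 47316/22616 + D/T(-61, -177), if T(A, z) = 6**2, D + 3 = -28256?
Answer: -79675271/101772 ≈ -782.88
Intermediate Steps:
D = -28259 (D = -3 - 28256 = -28259)
T(A, z) = 36
47316/22616 + D/T(-61, -177) = 47316/22616 - 28259/36 = 47316*(1/22616) - 28259*1/36 = 11829/5654 - 28259/36 = -79675271/101772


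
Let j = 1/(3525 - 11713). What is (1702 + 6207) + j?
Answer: 64758891/8188 ≈ 7909.0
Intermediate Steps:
j = -1/8188 (j = 1/(-8188) = -1/8188 ≈ -0.00012213)
(1702 + 6207) + j = (1702 + 6207) - 1/8188 = 7909 - 1/8188 = 64758891/8188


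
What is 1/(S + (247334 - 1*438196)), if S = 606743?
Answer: 1/415881 ≈ 2.4045e-6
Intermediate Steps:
1/(S + (247334 - 1*438196)) = 1/(606743 + (247334 - 1*438196)) = 1/(606743 + (247334 - 438196)) = 1/(606743 - 190862) = 1/415881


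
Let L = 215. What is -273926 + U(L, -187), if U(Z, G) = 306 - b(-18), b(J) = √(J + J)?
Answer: -273620 - 6*I ≈ -2.7362e+5 - 6.0*I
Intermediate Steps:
b(J) = √2*√J (b(J) = √(2*J) = √2*√J)
U(Z, G) = 306 - 6*I (U(Z, G) = 306 - √2*√(-18) = 306 - √2*3*I*√2 = 306 - 6*I)
-273926 + U(L, -187) = -273926 + (306 - 6*I) = -273620 - 6*I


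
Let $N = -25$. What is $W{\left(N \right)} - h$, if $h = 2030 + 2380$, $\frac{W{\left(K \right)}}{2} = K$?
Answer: $-4460$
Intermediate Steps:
$W{\left(K \right)} = 2 K$
$h = 4410$
$W{\left(N \right)} - h = 2 \left(-25\right) - 4410 = -50 - 4410 = -4460$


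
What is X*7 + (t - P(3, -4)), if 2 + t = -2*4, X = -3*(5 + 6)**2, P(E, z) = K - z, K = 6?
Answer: -2561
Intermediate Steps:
P(E, z) = 6 - z
X = -363 (X = -3*11**2 = -3*121 = -363)
t = -10 (t = -2 - 2*4 = -2 - 8 = -10)
X*7 + (t - P(3, -4)) = -363*7 + (-10 - (6 - 1*(-4))) = -2541 + (-10 - (6 + 4)) = -2541 + (-10 - 1*10) = -2541 + (-10 - 10) = -2541 - 20 = -2561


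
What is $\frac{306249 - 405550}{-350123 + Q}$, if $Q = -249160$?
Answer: $\frac{99301}{599283} \approx 0.1657$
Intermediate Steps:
$\frac{306249 - 405550}{-350123 + Q} = \frac{306249 - 405550}{-350123 - 249160} = - \frac{99301}{-599283} = \left(-99301\right) \left(- \frac{1}{599283}\right) = \frac{99301}{599283}$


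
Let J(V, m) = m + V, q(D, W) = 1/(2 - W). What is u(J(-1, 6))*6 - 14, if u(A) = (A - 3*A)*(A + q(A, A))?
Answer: -294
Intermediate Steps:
J(V, m) = V + m
u(A) = -2*A*(A - 1/(-2 + A)) (u(A) = (A - 3*A)*(A - 1/(-2 + A)) = (-2*A)*(A - 1/(-2 + A)) = -2*A*(A - 1/(-2 + A)))
u(J(-1, 6))*6 - 14 = -2*(-1 + 6)*(-1 + (-1 + 6)*(-2 + (-1 + 6)))/(-2 + (-1 + 6))*6 - 14 = -2*5*(-1 + 5*(-2 + 5))/(-2 + 5)*6 - 14 = -2*5*(-1 + 5*3)/3*6 - 14 = -2*5*1/3*(-1 + 15)*6 - 14 = -2*5*1/3*14*6 - 14 = -140/3*6 - 14 = -280 - 14 = -294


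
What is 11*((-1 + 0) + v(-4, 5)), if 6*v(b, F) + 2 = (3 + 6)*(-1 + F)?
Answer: 154/3 ≈ 51.333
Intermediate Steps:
v(b, F) = -11/6 + 3*F/2 (v(b, F) = -1/3 + ((3 + 6)*(-1 + F))/6 = -1/3 + (9*(-1 + F))/6 = -1/3 + (-9 + 9*F)/6 = -1/3 + (-3/2 + 3*F/2) = -11/6 + 3*F/2)
11*((-1 + 0) + v(-4, 5)) = 11*((-1 + 0) + (-11/6 + (3/2)*5)) = 11*(-1 + (-11/6 + 15/2)) = 11*(-1 + 17/3) = 11*(14/3) = 154/3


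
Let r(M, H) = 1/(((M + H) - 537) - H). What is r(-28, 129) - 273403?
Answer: -154472696/565 ≈ -2.7340e+5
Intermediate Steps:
r(M, H) = 1/(-537 + M) (r(M, H) = 1/(((H + M) - 537) - H) = 1/((-537 + H + M) - H) = 1/(-537 + M))
r(-28, 129) - 273403 = 1/(-537 - 28) - 273403 = 1/(-565) - 273403 = -1/565 - 273403 = -154472696/565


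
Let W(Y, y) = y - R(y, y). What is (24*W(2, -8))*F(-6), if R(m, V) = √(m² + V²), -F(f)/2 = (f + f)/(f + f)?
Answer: 384 + 384*√2 ≈ 927.06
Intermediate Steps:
F(f) = -2 (F(f) = -2*(f + f)/(f + f) = -2*2*f/(2*f) = -2*2*f*1/(2*f) = -2*1 = -2)
R(m, V) = √(V² + m²)
W(Y, y) = y - √2*√(y²) (W(Y, y) = y - √(y² + y²) = y - √(2*y²) = y - √2*√(y²))
(24*W(2, -8))*F(-6) = (24*(-8 - √2*√((-8)²)))*(-2) = (24*(-8 - √2*√64))*(-2) = (24*(-8 - 1*√2*8))*(-2) = (24*(-8 - 8*√2))*(-2) = (-192 - 192*√2)*(-2) = 384 + 384*√2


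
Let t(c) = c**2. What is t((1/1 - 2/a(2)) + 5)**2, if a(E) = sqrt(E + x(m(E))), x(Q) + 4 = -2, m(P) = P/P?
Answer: (6 + I)**4 ≈ 1081.0 + 840.0*I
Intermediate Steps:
m(P) = 1
x(Q) = -6 (x(Q) = -4 - 2 = -6)
a(E) = sqrt(-6 + E) (a(E) = sqrt(E - 6) = sqrt(-6 + E))
t((1/1 - 2/a(2)) + 5)**2 = (((1/1 - 2/sqrt(-6 + 2)) + 5)**2)**2 = (((1*1 - 2*(-I/2)) + 5)**2)**2 = (((1 - 2*(-I/2)) + 5)**2)**2 = (((1 - (-1)*I) + 5)**2)**2 = (((1 + I) + 5)**2)**2 = ((6 + I)**2)**2 = (6 + I)**4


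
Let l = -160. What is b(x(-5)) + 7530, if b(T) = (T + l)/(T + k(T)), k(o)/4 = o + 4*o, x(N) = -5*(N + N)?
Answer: 790639/105 ≈ 7529.9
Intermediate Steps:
x(N) = -10*N
k(o) = 20*o (k(o) = 4*(o + 4*o) = 4*(5*o) = 20*o)
b(T) = (-160 + T)/(21*T) (b(T) = (T - 160)/(T + 20*T) = (-160 + T)/((21*T)) = (-160 + T)*(1/(21*T)) = (-160 + T)/(21*T))
b(x(-5)) + 7530 = (-160 - 10*(-5))/(21*((-10*(-5)))) + 7530 = (1/21)*(-160 + 50)/50 + 7530 = (1/21)*(1/50)*(-110) + 7530 = -11/105 + 7530 = 790639/105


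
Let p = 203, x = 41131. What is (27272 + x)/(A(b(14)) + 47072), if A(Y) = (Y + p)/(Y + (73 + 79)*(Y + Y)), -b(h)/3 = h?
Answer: 125177490/86141737 ≈ 1.4532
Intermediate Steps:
b(h) = -3*h
A(Y) = (203 + Y)/(305*Y) (A(Y) = (Y + 203)/(Y + (73 + 79)*(Y + Y)) = (203 + Y)/(Y + 152*(2*Y)) = (203 + Y)/(Y + 304*Y) = (203 + Y)/((305*Y)) = (203 + Y)*(1/(305*Y)) = (203 + Y)/(305*Y))
(27272 + x)/(A(b(14)) + 47072) = (27272 + 41131)/((203 - 3*14)/(305*((-3*14))) + 47072) = 68403/((1/305)*(203 - 42)/(-42) + 47072) = 68403/((1/305)*(-1/42)*161 + 47072) = 68403/(-23/1830 + 47072) = 68403/(86141737/1830) = 68403*(1830/86141737) = 125177490/86141737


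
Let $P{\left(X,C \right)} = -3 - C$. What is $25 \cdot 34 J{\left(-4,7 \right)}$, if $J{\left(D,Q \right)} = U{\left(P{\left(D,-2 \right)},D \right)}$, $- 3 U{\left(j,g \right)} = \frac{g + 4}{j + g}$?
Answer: $0$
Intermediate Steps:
$U{\left(j,g \right)} = - \frac{4 + g}{3 \left(g + j\right)}$ ($U{\left(j,g \right)} = - \frac{\left(g + 4\right) \frac{1}{j + g}}{3} = - \frac{\left(4 + g\right) \frac{1}{g + j}}{3} = - \frac{\frac{1}{g + j} \left(4 + g\right)}{3} = - \frac{4 + g}{3 \left(g + j\right)}$)
$J{\left(D,Q \right)} = \frac{-4 - D}{3 \left(-1 + D\right)}$ ($J{\left(D,Q \right)} = \frac{-4 - D}{3 \left(D - 1\right)} = \frac{-4 - D}{3 \left(-1 + D\right)}$)
$25 \cdot 34 J{\left(-4,7 \right)} = 25 \cdot 34 \frac{-4 - -4}{3 \left(-1 - 4\right)} = 850 \frac{-4 + 4}{3 \left(-5\right)} = 850 \cdot \frac{1}{3} \left(- \frac{1}{5}\right) 0 = 850 \cdot 0 = 0$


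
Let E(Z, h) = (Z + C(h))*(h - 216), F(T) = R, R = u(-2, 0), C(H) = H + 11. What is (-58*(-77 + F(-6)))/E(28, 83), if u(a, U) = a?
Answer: -2291/8113 ≈ -0.28239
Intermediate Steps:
C(H) = 11 + H
R = -2
F(T) = -2
E(Z, h) = (-216 + h)*(11 + Z + h) (E(Z, h) = (Z + (11 + h))*(h - 216) = (11 + Z + h)*(-216 + h) = (-216 + h)*(11 + Z + h))
(-58*(-77 + F(-6)))/E(28, 83) = (-58*(-77 - 2))/(-2376 + 83² - 216*28 - 205*83 + 28*83) = (-58*(-79))/(-2376 + 6889 - 6048 - 17015 + 2324) = 4582/(-16226) = 4582*(-1/16226) = -2291/8113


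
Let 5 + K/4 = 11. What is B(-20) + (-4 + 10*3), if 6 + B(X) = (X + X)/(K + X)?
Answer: 10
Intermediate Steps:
K = 24 (K = -20 + 4*11 = -20 + 44 = 24)
B(X) = -6 + 2*X/(24 + X) (B(X) = -6 + (X + X)/(24 + X) = -6 + (2*X)/(24 + X) = -6 + 2*X/(24 + X))
B(-20) + (-4 + 10*3) = 4*(-36 - 1*(-20))/(24 - 20) + (-4 + 10*3) = 4*(-36 + 20)/4 + (-4 + 30) = 4*(¼)*(-16) + 26 = -16 + 26 = 10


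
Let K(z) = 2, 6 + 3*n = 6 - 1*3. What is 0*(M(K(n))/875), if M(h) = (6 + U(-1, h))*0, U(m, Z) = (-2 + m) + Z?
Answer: 0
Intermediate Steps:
n = -1 (n = -2 + (6 - 1*3)/3 = -2 + (6 - 3)/3 = -2 + (⅓)*3 = -2 + 1 = -1)
U(m, Z) = -2 + Z + m
M(h) = 0 (M(h) = (6 + (-2 + h - 1))*0 = (6 + (-3 + h))*0 = (3 + h)*0 = 0)
0*(M(K(n))/875) = 0*(0/875) = 0*(0*(1/875)) = 0*0 = 0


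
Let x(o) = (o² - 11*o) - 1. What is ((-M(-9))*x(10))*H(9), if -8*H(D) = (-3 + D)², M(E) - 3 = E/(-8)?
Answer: -3267/16 ≈ -204.19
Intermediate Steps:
M(E) = 3 - E/8 (M(E) = 3 + E/(-8) = 3 + E*(-⅛) = 3 - E/8)
H(D) = -(-3 + D)²/8
x(o) = -1 + o² - 11*o
((-M(-9))*x(10))*H(9) = ((-(3 - ⅛*(-9)))*(-1 + 10² - 11*10))*(-(-3 + 9)²/8) = ((-(3 + 9/8))*(-1 + 100 - 110))*(-⅛*6²) = (-1*33/8*(-11))*(-⅛*36) = -33/8*(-11)*(-9/2) = (363/8)*(-9/2) = -3267/16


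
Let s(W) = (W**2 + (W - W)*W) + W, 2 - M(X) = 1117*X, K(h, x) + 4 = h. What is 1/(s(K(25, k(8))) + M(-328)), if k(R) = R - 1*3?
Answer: 1/366840 ≈ 2.7260e-6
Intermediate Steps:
k(R) = -3 + R (k(R) = R - 3 = -3 + R)
K(h, x) = -4 + h
M(X) = 2 - 1117*X
s(W) = W + W**2 (s(W) = (W**2 + 0*W) + W = (W**2 + 0) + W = W**2 + W = W + W**2)
1/(s(K(25, k(8))) + M(-328)) = 1/((-4 + 25)*(1 + (-4 + 25)) + (2 - 1117*(-328))) = 1/(21*(1 + 21) + (2 + 366376)) = 1/(21*22 + 366378) = 1/(462 + 366378) = 1/366840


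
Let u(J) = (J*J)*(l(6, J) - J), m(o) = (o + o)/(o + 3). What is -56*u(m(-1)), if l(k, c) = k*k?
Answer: -2072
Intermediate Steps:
l(k, c) = k²
m(o) = 2*o/(3 + o) (m(o) = (2*o)/(3 + o) = 2*o/(3 + o))
u(J) = J²*(36 - J) (u(J) = (J*J)*(6² - J) = J²*(36 - J))
-56*u(m(-1)) = -56*(2*(-1)/(3 - 1))²*(36 - 2*(-1)/(3 - 1)) = -56*(2*(-1)/2)²*(36 - 2*(-1)/2) = -56*(2*(-1)*(½))²*(36 - 2*(-1)/2) = -56*(-1)²*(36 - 1*(-1)) = -56*(36 + 1) = -56*37 = -2072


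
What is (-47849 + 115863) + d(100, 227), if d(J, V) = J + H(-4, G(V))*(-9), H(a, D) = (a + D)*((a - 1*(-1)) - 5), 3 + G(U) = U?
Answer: 83954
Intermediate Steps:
G(U) = -3 + U
H(a, D) = (-4 + a)*(D + a) (H(a, D) = (D + a)*((a + 1) - 5) = (D + a)*((1 + a) - 5) = (D + a)*(-4 + a) = (-4 + a)*(D + a))
d(J, V) = -504 + J + 72*V (d(J, V) = J + ((-4)² - 4*(-3 + V) - 4*(-4) + (-3 + V)*(-4))*(-9) = J + (16 + (12 - 4*V) + 16 + (12 - 4*V))*(-9) = J + (56 - 8*V)*(-9) = J + (-504 + 72*V) = -504 + J + 72*V)
(-47849 + 115863) + d(100, 227) = (-47849 + 115863) + (-504 + 100 + 72*227) = 68014 + (-504 + 100 + 16344) = 68014 + 15940 = 83954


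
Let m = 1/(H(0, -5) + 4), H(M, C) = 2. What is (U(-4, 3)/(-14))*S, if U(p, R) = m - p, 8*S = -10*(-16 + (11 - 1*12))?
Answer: -2125/336 ≈ -6.3244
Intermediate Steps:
m = ⅙ (m = 1/(2 + 4) = 1/6 = ⅙ ≈ 0.16667)
S = 85/4 (S = (-10*(-16 + (11 - 1*12)))/8 = (-10*(-16 + (11 - 12)))/8 = (-10*(-16 - 1))/8 = (-10*(-17))/8 = (⅛)*170 = 85/4 ≈ 21.250)
U(p, R) = ⅙ - p
(U(-4, 3)/(-14))*S = ((⅙ - 1*(-4))/(-14))*(85/4) = ((⅙ + 4)*(-1/14))*(85/4) = ((25/6)*(-1/14))*(85/4) = -25/84*85/4 = -2125/336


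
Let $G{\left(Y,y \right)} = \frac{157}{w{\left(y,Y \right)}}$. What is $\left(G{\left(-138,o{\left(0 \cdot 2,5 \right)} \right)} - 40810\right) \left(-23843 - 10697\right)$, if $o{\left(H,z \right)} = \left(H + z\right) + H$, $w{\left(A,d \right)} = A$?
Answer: $1408492844$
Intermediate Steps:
$o{\left(H,z \right)} = z + 2 H$
$G{\left(Y,y \right)} = \frac{157}{y}$
$\left(G{\left(-138,o{\left(0 \cdot 2,5 \right)} \right)} - 40810\right) \left(-23843 - 10697\right) = \left(\frac{157}{5 + 2 \cdot 0 \cdot 2} - 40810\right) \left(-23843 - 10697\right) = \left(\frac{157}{5 + 2 \cdot 0} - 40810\right) \left(-34540\right) = \left(\frac{157}{5 + 0} - 40810\right) \left(-34540\right) = \left(\frac{157}{5} - 40810\right) \left(-34540\right) = \left(- \frac{203893}{5}\right) \left(-34540\right) = 1408492844$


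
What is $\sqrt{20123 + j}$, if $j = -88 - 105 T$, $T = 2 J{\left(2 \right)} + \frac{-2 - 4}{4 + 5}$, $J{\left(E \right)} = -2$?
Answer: $5 \sqrt{821} \approx 143.27$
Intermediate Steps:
$T = - \frac{14}{3}$ ($T = 2 \left(-2\right) + \frac{-2 - 4}{4 + 5} = -4 - \frac{6}{9} = -4 - \frac{2}{3} = - \frac{14}{3} \approx -4.6667$)
$j = 402$ ($j = -88 - -490 = -88 + 490 = 402$)
$\sqrt{20123 + j} = \sqrt{20123 + 402} = \sqrt{20525} = 5 \sqrt{821}$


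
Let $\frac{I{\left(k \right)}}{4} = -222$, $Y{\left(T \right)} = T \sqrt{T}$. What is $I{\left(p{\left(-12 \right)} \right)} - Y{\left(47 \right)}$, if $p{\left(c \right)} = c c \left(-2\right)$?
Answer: $-888 - 47 \sqrt{47} \approx -1210.2$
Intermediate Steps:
$p{\left(c \right)} = - 2 c^{2}$ ($p{\left(c \right)} = c^{2} \left(-2\right) = - 2 c^{2}$)
$Y{\left(T \right)} = T^{\frac{3}{2}}$
$I{\left(k \right)} = -888$ ($I{\left(k \right)} = 4 \left(-222\right) = -888$)
$I{\left(p{\left(-12 \right)} \right)} - Y{\left(47 \right)} = -888 - 47^{\frac{3}{2}} = -888 - 47 \sqrt{47}$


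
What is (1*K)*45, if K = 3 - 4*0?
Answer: 135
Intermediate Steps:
K = 3 (K = 3 + 0 = 3)
(1*K)*45 = (1*3)*45 = 3*45 = 135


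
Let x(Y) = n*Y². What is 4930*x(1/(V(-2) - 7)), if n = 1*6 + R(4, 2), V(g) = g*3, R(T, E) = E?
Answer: 39440/169 ≈ 233.37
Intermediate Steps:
V(g) = 3*g
n = 8 (n = 1*6 + 2 = 6 + 2 = 8)
x(Y) = 8*Y²
4930*x(1/(V(-2) - 7)) = 4930*(8*(1/(3*(-2) - 7))²) = 4930*(8*(1/(-6 - 7))²) = 4930*(8*(1/(-13))²) = 4930*(8*(-1/13)²) = 4930*(8*(1/169)) = 4930*(8/169) = 39440/169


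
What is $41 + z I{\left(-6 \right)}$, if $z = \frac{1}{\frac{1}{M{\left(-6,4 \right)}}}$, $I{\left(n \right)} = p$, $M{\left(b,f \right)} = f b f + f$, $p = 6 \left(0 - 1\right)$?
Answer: $593$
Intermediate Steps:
$p = -6$ ($p = 6 \left(-1\right) = -6$)
$M{\left(b,f \right)} = f + b f^{2}$ ($M{\left(b,f \right)} = b f f + f = b f^{2} + f = f + b f^{2}$)
$I{\left(n \right)} = -6$
$z = -92$ ($z = \frac{1}{\frac{1}{4 \left(1 - 24\right)}} = \frac{1}{\frac{1}{4 \left(-23\right)}} = \frac{1}{\frac{1}{-92}} = \frac{1}{- \frac{1}{92}} = -92$)
$41 + z I{\left(-6 \right)} = 41 - -552 = 41 + 552 = 593$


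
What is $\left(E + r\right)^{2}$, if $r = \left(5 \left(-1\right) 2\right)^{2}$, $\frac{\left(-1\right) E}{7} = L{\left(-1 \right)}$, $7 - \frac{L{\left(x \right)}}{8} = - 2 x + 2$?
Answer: $4624$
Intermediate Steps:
$L{\left(x \right)} = 40 + 16 x$ ($L{\left(x \right)} = 56 - 8 \left(- 2 x + 2\right) = 56 - 8 \left(2 - 2 x\right) = 56 + \left(-16 + 16 x\right) = 40 + 16 x$)
$E = -168$ ($E = - 7 \left(40 + 16 \left(-1\right)\right) = - 7 \left(40 - 16\right) = \left(-7\right) 24 = -168$)
$r = 100$ ($r = \left(\left(-5\right) 2\right)^{2} = \left(-10\right)^{2} = 100$)
$\left(E + r\right)^{2} = \left(-168 + 100\right)^{2} = \left(-68\right)^{2} = 4624$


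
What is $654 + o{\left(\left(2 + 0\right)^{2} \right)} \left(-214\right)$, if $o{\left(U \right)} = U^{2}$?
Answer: $-2770$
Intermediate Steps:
$654 + o{\left(\left(2 + 0\right)^{2} \right)} \left(-214\right) = 654 + \left(\left(2 + 0\right)^{2}\right)^{2} \left(-214\right) = 654 + \left(2^{2}\right)^{2} \left(-214\right) = 654 + 4^{2} \left(-214\right) = 654 + 16 \left(-214\right) = 654 - 3424 = -2770$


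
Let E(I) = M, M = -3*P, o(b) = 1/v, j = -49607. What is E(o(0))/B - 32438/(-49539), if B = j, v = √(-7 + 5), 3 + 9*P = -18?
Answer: 32832757/50152677 ≈ 0.65466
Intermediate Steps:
P = -7/3 (P = -⅓ + (⅑)*(-18) = -⅓ - 2 = -7/3 ≈ -2.3333)
v = I*√2 (v = √(-2) = I*√2 ≈ 1.4142*I)
B = -49607
o(b) = -I*√2/2 (o(b) = 1/(I*√2) = -I*√2/2)
M = 7 (M = -3*(-7/3) = 7)
E(I) = 7
E(o(0))/B - 32438/(-49539) = 7/(-49607) - 32438/(-49539) = 7*(-1/49607) - 32438*(-1/49539) = -7/49607 + 662/1011 = 32832757/50152677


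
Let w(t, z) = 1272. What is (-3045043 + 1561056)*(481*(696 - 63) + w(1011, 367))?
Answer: -453721605315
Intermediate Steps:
(-3045043 + 1561056)*(481*(696 - 63) + w(1011, 367)) = (-3045043 + 1561056)*(481*(696 - 63) + 1272) = -1483987*(481*633 + 1272) = -1483987*(304473 + 1272) = -1483987*305745 = -453721605315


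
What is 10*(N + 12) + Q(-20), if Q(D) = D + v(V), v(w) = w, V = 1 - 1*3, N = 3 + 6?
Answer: 188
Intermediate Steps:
N = 9
V = -2 (V = 1 - 3 = -2)
Q(D) = -2 + D (Q(D) = D - 2 = -2 + D)
10*(N + 12) + Q(-20) = 10*(9 + 12) + (-2 - 20) = 10*21 - 22 = 210 - 22 = 188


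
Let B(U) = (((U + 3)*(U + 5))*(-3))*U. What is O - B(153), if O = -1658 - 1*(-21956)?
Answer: 11333730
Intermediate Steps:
O = 20298 (O = -1658 + 21956 = 20298)
B(U) = -3*U*(3 + U)*(5 + U) (B(U) = (((3 + U)*(5 + U))*(-3))*U = (-3*(3 + U)*(5 + U))*U = -3*U*(3 + U)*(5 + U))
O - B(153) = 20298 - (-3)*153*(15 + 153² + 8*153) = 20298 - (-3)*153*(15 + 23409 + 1224) = 20298 - (-3)*153*24648 = 20298 - 1*(-11313432) = 20298 + 11313432 = 11333730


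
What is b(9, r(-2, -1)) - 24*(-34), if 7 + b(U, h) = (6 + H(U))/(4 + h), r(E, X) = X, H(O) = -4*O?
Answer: 799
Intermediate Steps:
b(U, h) = -7 + (6 - 4*U)/(4 + h)
b(9, r(-2, -1)) - 24*(-34) = (-22 - 7*(-1) - 4*9)/(4 - 1) - 24*(-34) = (-22 + 7 - 36)/3 + 816 = (⅓)*(-51) + 816 = -17 + 816 = 799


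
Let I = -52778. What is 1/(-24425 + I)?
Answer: -1/77203 ≈ -1.2953e-5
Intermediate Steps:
1/(-24425 + I) = 1/(-24425 - 52778) = 1/(-77203) = -1/77203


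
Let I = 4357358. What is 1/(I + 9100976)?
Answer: 1/13458334 ≈ 7.4303e-8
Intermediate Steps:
1/(I + 9100976) = 1/(4357358 + 9100976) = 1/13458334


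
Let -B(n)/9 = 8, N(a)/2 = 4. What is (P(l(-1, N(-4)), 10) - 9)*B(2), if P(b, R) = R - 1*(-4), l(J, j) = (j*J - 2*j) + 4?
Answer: -360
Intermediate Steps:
N(a) = 8 (N(a) = 2*4 = 8)
l(J, j) = 4 - 2*j + J*j (l(J, j) = (J*j - 2*j) + 4 = (-2*j + J*j) + 4 = 4 - 2*j + J*j)
P(b, R) = 4 + R (P(b, R) = R + 4 = 4 + R)
B(n) = -72 (B(n) = -9*8 = -72)
(P(l(-1, N(-4)), 10) - 9)*B(2) = ((4 + 10) - 9)*(-72) = (14 - 9)*(-72) = 5*(-72) = -360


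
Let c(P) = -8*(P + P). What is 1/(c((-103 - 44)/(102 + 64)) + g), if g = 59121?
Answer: 83/4908219 ≈ 1.6910e-5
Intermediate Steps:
c(P) = -16*P
1/(c((-103 - 44)/(102 + 64)) + g) = 1/(-16*(-103 - 44)/(102 + 64) + 59121) = 1/(-(-2352)/166 + 59121) = 1/(-16*(-147/166) + 59121) = 1/(1176/83 + 59121) = 1/(4908219/83) = 83/4908219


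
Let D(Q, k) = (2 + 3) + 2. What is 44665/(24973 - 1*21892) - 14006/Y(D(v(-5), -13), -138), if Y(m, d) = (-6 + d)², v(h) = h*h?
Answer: 147170159/10647936 ≈ 13.821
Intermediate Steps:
v(h) = h²
D(Q, k) = 7 (D(Q, k) = 5 + 2 = 7)
44665/(24973 - 1*21892) - 14006/Y(D(v(-5), -13), -138) = 44665/(24973 - 1*21892) - 14006/(-6 - 138)² = 44665/(24973 - 21892) - 14006/((-144)²) = 44665/3081 - 14006/20736 = 44665*(1/3081) - 14006*1/20736 = 44665/3081 - 7003/10368 = 147170159/10647936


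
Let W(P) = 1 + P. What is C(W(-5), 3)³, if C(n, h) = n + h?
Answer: -1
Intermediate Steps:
C(n, h) = h + n
C(W(-5), 3)³ = (3 + (1 - 5))³ = (3 - 4)³ = (-1)³ = -1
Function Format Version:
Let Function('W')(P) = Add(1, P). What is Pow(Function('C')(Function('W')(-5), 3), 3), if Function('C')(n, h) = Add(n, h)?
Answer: -1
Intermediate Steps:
Function('C')(n, h) = Add(h, n)
Pow(Function('C')(Function('W')(-5), 3), 3) = Pow(Add(3, Add(1, -5)), 3) = Pow(Add(3, -4), 3) = Pow(-1, 3) = -1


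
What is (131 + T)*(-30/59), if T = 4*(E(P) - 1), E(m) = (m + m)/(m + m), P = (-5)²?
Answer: -3930/59 ≈ -66.610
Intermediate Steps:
P = 25
E(m) = 1 (E(m) = (2*m)/((2*m)) = (2*m)*(1/(2*m)) = 1)
T = 0 (T = 4*(1 - 1) = 4*0 = 0)
(131 + T)*(-30/59) = (131 + 0)*(-30/59) = 131*(-30*1/59) = 131*(-30/59) = -3930/59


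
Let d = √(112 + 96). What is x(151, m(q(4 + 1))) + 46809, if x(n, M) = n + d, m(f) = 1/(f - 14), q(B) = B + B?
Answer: 46960 + 4*√13 ≈ 46974.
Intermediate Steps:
d = 4*√13 (d = √208 = 4*√13 ≈ 14.422)
q(B) = 2*B
m(f) = 1/(-14 + f)
x(n, M) = n + 4*√13
x(151, m(q(4 + 1))) + 46809 = (151 + 4*√13) + 46809 = 46960 + 4*√13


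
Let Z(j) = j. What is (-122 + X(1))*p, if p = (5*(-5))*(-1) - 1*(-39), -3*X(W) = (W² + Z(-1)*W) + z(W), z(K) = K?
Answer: -23488/3 ≈ -7829.3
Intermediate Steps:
X(W) = -W²/3 (X(W) = -((W² - W) + W)/3 = -W²/3)
p = 64 (p = -25*(-1) + 39 = 25 + 39 = 64)
(-122 + X(1))*p = (-122 - ⅓*1²)*64 = (-122 - ⅓*1)*64 = (-122 - ⅓)*64 = -367/3*64 = -23488/3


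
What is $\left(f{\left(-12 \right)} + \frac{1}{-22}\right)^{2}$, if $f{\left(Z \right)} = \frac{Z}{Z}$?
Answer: $\frac{441}{484} \approx 0.91116$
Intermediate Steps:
$f{\left(Z \right)} = 1$
$\left(f{\left(-12 \right)} + \frac{1}{-22}\right)^{2} = \left(1 + \frac{1}{-22}\right)^{2} = \left(1 - \frac{1}{22}\right)^{2} = \left(\frac{21}{22}\right)^{2} = \frac{441}{484}$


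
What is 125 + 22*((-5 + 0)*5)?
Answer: -425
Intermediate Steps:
125 + 22*((-5 + 0)*5) = 125 + 22*(-5*5) = 125 + 22*(-25) = 125 - 550 = -425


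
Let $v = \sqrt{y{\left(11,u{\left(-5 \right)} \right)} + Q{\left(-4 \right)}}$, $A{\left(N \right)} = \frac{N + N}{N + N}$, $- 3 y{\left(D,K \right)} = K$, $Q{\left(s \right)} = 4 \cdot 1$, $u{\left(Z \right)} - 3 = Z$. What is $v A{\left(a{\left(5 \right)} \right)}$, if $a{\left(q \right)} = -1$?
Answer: $\frac{\sqrt{42}}{3} \approx 2.1602$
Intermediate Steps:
$u{\left(Z \right)} = 3 + Z$
$Q{\left(s \right)} = 4$
$y{\left(D,K \right)} = - \frac{K}{3}$
$A{\left(N \right)} = 1$ ($A{\left(N \right)} = \frac{2 N}{2 N} = 2 N \frac{1}{2 N} = 1$)
$v = \frac{\sqrt{42}}{3}$ ($v = \sqrt{- \frac{3 - 5}{3} + 4} = \sqrt{\left(- \frac{1}{3}\right) \left(-2\right) + 4} = \sqrt{\frac{2}{3} + 4} = \sqrt{\frac{14}{3}} = \frac{\sqrt{42}}{3} \approx 2.1602$)
$v A{\left(a{\left(5 \right)} \right)} = \frac{\sqrt{42}}{3} \cdot 1 = \frac{\sqrt{42}}{3}$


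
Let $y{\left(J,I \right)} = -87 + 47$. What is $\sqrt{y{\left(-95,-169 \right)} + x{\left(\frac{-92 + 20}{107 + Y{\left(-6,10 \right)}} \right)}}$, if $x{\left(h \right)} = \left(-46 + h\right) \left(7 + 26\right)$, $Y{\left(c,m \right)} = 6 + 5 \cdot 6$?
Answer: $\frac{i \sqrt{266110}}{13} \approx 39.681 i$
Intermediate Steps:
$Y{\left(c,m \right)} = 36$ ($Y{\left(c,m \right)} = 6 + 30 = 36$)
$y{\left(J,I \right)} = -40$
$x{\left(h \right)} = -1518 + 33 h$ ($x{\left(h \right)} = \left(-46 + h\right) 33 = -1518 + 33 h$)
$\sqrt{y{\left(-95,-169 \right)} + x{\left(\frac{-92 + 20}{107 + Y{\left(-6,10 \right)}} \right)}} = \sqrt{-40 - \left(1518 - 33 \frac{-92 + 20}{107 + 36}\right)} = \sqrt{-40 - \left(1518 - 33 \left(- \frac{72}{143}\right)\right)} = \sqrt{-40 - \left(1518 - 33 \left(\left(-72\right) \frac{1}{143}\right)\right)} = \sqrt{-40 + \left(-1518 + 33 \left(- \frac{72}{143}\right)\right)} = \sqrt{-40 - \frac{19950}{13}} = \sqrt{- \frac{20470}{13}} = \frac{i \sqrt{266110}}{13}$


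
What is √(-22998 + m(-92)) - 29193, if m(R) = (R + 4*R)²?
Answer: -29193 + √188602 ≈ -28759.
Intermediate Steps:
m(R) = 25*R² (m(R) = (5*R)² = 25*R²)
√(-22998 + m(-92)) - 29193 = √(-22998 + 25*(-92)²) - 29193 = √(-22998 + 25*8464) - 29193 = √(-22998 + 211600) - 29193 = √188602 - 29193 = -29193 + √188602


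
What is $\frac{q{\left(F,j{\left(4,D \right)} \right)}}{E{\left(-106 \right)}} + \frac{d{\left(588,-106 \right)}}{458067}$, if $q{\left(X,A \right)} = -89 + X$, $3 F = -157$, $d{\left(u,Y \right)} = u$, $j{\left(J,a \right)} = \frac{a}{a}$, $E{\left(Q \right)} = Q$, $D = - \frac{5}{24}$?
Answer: $\frac{611344}{458067} \approx 1.3346$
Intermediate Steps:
$D = - \frac{5}{24}$ ($D = \left(-5\right) \frac{1}{24} = - \frac{5}{24} \approx -0.20833$)
$j{\left(J,a \right)} = 1$
$F = - \frac{157}{3}$ ($F = \frac{1}{3} \left(-157\right) = - \frac{157}{3} \approx -52.333$)
$\frac{q{\left(F,j{\left(4,D \right)} \right)}}{E{\left(-106 \right)}} + \frac{d{\left(588,-106 \right)}}{458067} = \frac{-89 - \frac{157}{3}}{-106} + \frac{588}{458067} = \left(- \frac{424}{3}\right) \left(- \frac{1}{106}\right) + 588 \cdot \frac{1}{458067} = \frac{4}{3} + \frac{196}{152689} = \frac{611344}{458067}$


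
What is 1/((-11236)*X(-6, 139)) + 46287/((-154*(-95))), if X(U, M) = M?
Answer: 36145603559/11424596260 ≈ 3.1638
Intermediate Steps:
1/((-11236)*X(-6, 139)) + 46287/((-154*(-95))) = 1/(-11236*139) + 46287/((-154*(-95))) = -1/11236*1/139 + 46287/14630 = -1/1561804 + 46287*(1/14630) = -1/1561804 + 46287/14630 = 36145603559/11424596260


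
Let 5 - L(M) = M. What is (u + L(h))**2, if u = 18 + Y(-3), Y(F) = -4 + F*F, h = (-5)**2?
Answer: 9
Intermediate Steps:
h = 25
L(M) = 5 - M
Y(F) = -4 + F**2
u = 23 (u = 18 + (-4 + (-3)**2) = 18 + (-4 + 9) = 18 + 5 = 23)
(u + L(h))**2 = (23 + (5 - 1*25))**2 = (23 + (5 - 25))**2 = (23 - 20)**2 = 3**2 = 9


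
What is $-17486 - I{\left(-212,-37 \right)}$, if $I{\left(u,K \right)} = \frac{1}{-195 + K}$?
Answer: $- \frac{4056751}{232} \approx -17486.0$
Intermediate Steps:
$-17486 - I{\left(-212,-37 \right)} = -17486 - \frac{1}{-195 - 37} = -17486 - \frac{1}{-232} = -17486 - - \frac{1}{232} = -17486 + \frac{1}{232} = - \frac{4056751}{232}$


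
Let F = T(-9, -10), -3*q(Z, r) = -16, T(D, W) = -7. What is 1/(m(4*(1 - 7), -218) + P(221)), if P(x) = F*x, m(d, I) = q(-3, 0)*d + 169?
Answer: -1/1506 ≈ -0.00066401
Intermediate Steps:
q(Z, r) = 16/3 (q(Z, r) = -⅓*(-16) = 16/3)
F = -7
m(d, I) = 169 + 16*d/3 (m(d, I) = 16*d/3 + 169 = 169 + 16*d/3)
P(x) = -7*x
1/(m(4*(1 - 7), -218) + P(221)) = 1/((169 + 16*(4*(1 - 7))/3) - 7*221) = 1/((169 + 16*(4*(-6))/3) - 1547) = 1/((169 + (16/3)*(-24)) - 1547) = 1/((169 - 128) - 1547) = 1/(41 - 1547) = 1/(-1506) = -1/1506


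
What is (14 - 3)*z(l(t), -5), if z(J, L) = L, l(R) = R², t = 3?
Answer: -55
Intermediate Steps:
(14 - 3)*z(l(t), -5) = (14 - 3)*(-5) = 11*(-5) = -55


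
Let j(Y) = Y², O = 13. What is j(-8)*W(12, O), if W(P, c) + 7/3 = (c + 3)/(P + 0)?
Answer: -64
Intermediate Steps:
W(P, c) = -7/3 + (3 + c)/P (W(P, c) = -7/3 + (c + 3)/(P + 0) = -7/3 + (3 + c)/P)
j(-8)*W(12, O) = (-8)²*((3 + 13 - 7/3*12)/12) = 64*((3 + 13 - 28)/12) = 64*((1/12)*(-12)) = 64*(-1) = -64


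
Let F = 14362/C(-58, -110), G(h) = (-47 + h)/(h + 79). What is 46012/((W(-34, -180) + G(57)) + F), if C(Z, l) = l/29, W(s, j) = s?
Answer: -172084880/14287817 ≈ -12.044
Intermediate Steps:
C(Z, l) = l/29 (C(Z, l) = l*(1/29) = l/29)
G(h) = (-47 + h)/(79 + h)
F = -208249/55 (F = 14362/(((1/29)*(-110))) = 14362/(-110/29) = 14362*(-29/110) = -208249/55 ≈ -3786.3)
46012/((W(-34, -180) + G(57)) + F) = 46012/((-34 + (-47 + 57)/(79 + 57)) - 208249/55) = 46012/((-34 + 10/136) - 208249/55) = 46012/((-34 + (1/136)*10) - 208249/55) = 46012/((-34 + 5/68) - 208249/55) = 46012/(-2307/68 - 208249/55) = 46012/(-14287817/3740) = 46012*(-3740/14287817) = -172084880/14287817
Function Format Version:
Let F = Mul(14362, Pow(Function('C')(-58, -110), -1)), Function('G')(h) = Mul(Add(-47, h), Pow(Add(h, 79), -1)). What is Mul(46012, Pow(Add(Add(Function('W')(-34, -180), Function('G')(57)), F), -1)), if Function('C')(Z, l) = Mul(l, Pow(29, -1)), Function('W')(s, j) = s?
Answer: Rational(-172084880, 14287817) ≈ -12.044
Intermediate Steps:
Function('C')(Z, l) = Mul(Rational(1, 29), l) (Function('C')(Z, l) = Mul(l, Rational(1, 29)) = Mul(Rational(1, 29), l))
Function('G')(h) = Mul(Pow(Add(79, h), -1), Add(-47, h)) (Function('G')(h) = Mul(Add(-47, h), Pow(Add(79, h), -1)) = Mul(Pow(Add(79, h), -1), Add(-47, h)))
F = Rational(-208249, 55) (F = Mul(14362, Pow(Mul(Rational(1, 29), -110), -1)) = Mul(14362, Pow(Rational(-110, 29), -1)) = Mul(14362, Rational(-29, 110)) = Rational(-208249, 55) ≈ -3786.3)
Mul(46012, Pow(Add(Add(Function('W')(-34, -180), Function('G')(57)), F), -1)) = Mul(46012, Pow(Add(Add(-34, Mul(Pow(Add(79, 57), -1), Add(-47, 57))), Rational(-208249, 55)), -1)) = Mul(46012, Pow(Add(Add(-34, Mul(Pow(136, -1), 10)), Rational(-208249, 55)), -1)) = Mul(46012, Pow(Add(Add(-34, Mul(Rational(1, 136), 10)), Rational(-208249, 55)), -1)) = Mul(46012, Pow(Add(Add(-34, Rational(5, 68)), Rational(-208249, 55)), -1)) = Mul(46012, Pow(Add(Rational(-2307, 68), Rational(-208249, 55)), -1)) = Mul(46012, Pow(Rational(-14287817, 3740), -1)) = Mul(46012, Rational(-3740, 14287817)) = Rational(-172084880, 14287817)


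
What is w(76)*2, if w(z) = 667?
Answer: 1334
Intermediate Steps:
w(76)*2 = 667*2 = 1334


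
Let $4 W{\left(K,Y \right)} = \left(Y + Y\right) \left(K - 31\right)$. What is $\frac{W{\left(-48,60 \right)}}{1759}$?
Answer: $- \frac{2370}{1759} \approx -1.3474$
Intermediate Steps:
$W{\left(K,Y \right)} = \frac{Y \left(-31 + K\right)}{2}$ ($W{\left(K,Y \right)} = \frac{\left(Y + Y\right) \left(K - 31\right)}{4} = \frac{2 Y \left(-31 + K\right)}{4} = \frac{Y \left(-31 + K\right)}{2}$)
$\frac{W{\left(-48,60 \right)}}{1759} = \frac{\frac{1}{2} \cdot 60 \left(-31 - 48\right)}{1759} = \frac{1}{2} \cdot 60 \left(-79\right) \frac{1}{1759} = \left(-2370\right) \frac{1}{1759} = - \frac{2370}{1759}$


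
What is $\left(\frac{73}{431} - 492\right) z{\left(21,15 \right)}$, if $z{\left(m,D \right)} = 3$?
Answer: $- \frac{635937}{431} \approx -1475.5$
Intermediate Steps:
$\left(\frac{73}{431} - 492\right) z{\left(21,15 \right)} = \left(\frac{73}{431} - 492\right) 3 = \left(- \frac{211979}{431}\right) 3 = - \frac{635937}{431}$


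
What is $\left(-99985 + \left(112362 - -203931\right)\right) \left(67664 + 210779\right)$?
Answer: $60229448444$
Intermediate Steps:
$\left(-99985 + \left(112362 - -203931\right)\right) \left(67664 + 210779\right) = \left(-99985 + \left(112362 + 203931\right)\right) 278443 = \left(-99985 + 316293\right) 278443 = 216308 \cdot 278443 = 60229448444$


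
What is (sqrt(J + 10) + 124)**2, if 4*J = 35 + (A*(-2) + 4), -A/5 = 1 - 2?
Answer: (248 + sqrt(69))**2/4 ≈ 16423.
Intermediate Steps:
A = 5 (A = -5*(1 - 2) = -5*(-1) = 5)
J = 29/4 (J = (35 + (5*(-2) + 4))/4 = (35 + (-10 + 4))/4 = (35 - 6)/4 = (1/4)*29 = 29/4 ≈ 7.2500)
(sqrt(J + 10) + 124)**2 = (sqrt(29/4 + 10) + 124)**2 = (sqrt(69/4) + 124)**2 = (sqrt(69)/2 + 124)**2 = (124 + sqrt(69)/2)**2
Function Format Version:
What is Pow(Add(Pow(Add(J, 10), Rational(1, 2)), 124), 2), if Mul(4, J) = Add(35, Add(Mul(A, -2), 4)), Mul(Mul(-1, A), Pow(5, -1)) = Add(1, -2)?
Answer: Mul(Rational(1, 4), Pow(Add(248, Pow(69, Rational(1, 2))), 2)) ≈ 16423.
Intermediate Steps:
A = 5 (A = Mul(-5, Add(1, -2)) = Mul(-5, -1) = 5)
J = Rational(29, 4) (J = Mul(Rational(1, 4), Add(35, Add(Mul(5, -2), 4))) = Mul(Rational(1, 4), Add(35, Add(-10, 4))) = Mul(Rational(1, 4), Add(35, -6)) = Mul(Rational(1, 4), 29) = Rational(29, 4) ≈ 7.2500)
Pow(Add(Pow(Add(J, 10), Rational(1, 2)), 124), 2) = Pow(Add(Pow(Add(Rational(29, 4), 10), Rational(1, 2)), 124), 2) = Pow(Add(Pow(Rational(69, 4), Rational(1, 2)), 124), 2) = Pow(Add(Mul(Rational(1, 2), Pow(69, Rational(1, 2))), 124), 2) = Pow(Add(124, Mul(Rational(1, 2), Pow(69, Rational(1, 2)))), 2)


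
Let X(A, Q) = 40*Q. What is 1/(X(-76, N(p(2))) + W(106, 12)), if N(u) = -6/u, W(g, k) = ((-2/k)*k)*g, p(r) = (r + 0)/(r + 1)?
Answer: -1/572 ≈ -0.0017483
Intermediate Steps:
p(r) = r/(1 + r)
W(g, k) = -2*g
1/(X(-76, N(p(2))) + W(106, 12)) = 1/(40*(-6/(2/(1 + 2))) - 2*106) = 1/(40*(-6/(2/3)) - 212) = 1/(40*(-6/(2*(⅓))) - 212) = 1/(40*(-6/⅔) - 212) = 1/(40*(-6*3/2) - 212) = 1/(40*(-9) - 212) = 1/(-360 - 212) = 1/(-572) = -1/572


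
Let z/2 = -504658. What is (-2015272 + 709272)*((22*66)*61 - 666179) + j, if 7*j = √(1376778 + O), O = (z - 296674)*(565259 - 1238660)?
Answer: 754354742000 + 4*√54966021798/7 ≈ 7.5436e+11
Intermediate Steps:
z = -1009316 (z = 2*(-504658) = -1009316)
O = 879454971990 (O = (-1009316 - 296674)*(565259 - 1238660) = -1305990*(-673401) = 879454971990)
j = 4*√54966021798/7 (j = √(1376778 + 879454971990)/7 = √879456348768/7 = (4*√54966021798)/7 = 4*√54966021798/7 ≈ 1.3397e+5)
(-2015272 + 709272)*((22*66)*61 - 666179) + j = (-2015272 + 709272)*((22*66)*61 - 666179) + 4*√54966021798/7 = -1306000*(1452*61 - 666179) + 4*√54966021798/7 = -1306000*(88572 - 666179) + 4*√54966021798/7 = -1306000*(-577607) + 4*√54966021798/7 = 754354742000 + 4*√54966021798/7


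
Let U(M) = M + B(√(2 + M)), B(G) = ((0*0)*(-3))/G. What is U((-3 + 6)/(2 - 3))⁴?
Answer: 81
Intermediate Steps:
B(G) = 0 (B(G) = (0*(-3))/G = 0/G = 0)
U(M) = M (U(M) = M + 0 = M)
U((-3 + 6)/(2 - 3))⁴ = ((-3 + 6)/(2 - 3))⁴ = (3/(-1))⁴ = (3*(-1))⁴ = (-3)⁴ = 81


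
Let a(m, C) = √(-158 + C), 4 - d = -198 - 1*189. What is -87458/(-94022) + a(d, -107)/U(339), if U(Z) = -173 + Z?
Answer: 43729/47011 + I*√265/166 ≈ 0.93019 + 0.098065*I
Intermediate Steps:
d = 391 (d = 4 - (-198 - 1*189) = 4 - (-198 - 189) = 4 - 1*(-387) = 4 + 387 = 391)
-87458/(-94022) + a(d, -107)/U(339) = -87458/(-94022) + √(-158 - 107)/(-173 + 339) = -87458*(-1/94022) + √(-265)/166 = 43729/47011 + (I*√265)*(1/166) = 43729/47011 + I*√265/166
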